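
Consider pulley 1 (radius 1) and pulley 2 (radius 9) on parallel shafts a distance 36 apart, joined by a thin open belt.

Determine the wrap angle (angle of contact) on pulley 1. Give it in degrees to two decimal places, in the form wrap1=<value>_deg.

wrap1=154.32_deg

open belt: β = asin((r2−r1)/C) = asin(8/36) = 12.8396°
wrap1 = π − 2β = 154.3208°
wrap2 = π + 2β = 205.6792°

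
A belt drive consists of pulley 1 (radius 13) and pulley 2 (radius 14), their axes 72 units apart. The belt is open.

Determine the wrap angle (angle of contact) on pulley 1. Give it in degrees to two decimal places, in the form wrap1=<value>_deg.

wrap1=178.41_deg

open belt: β = asin((r2−r1)/C) = asin(1/72) = 0.7958°
wrap1 = π − 2β = 178.4084°
wrap2 = π + 2β = 181.5916°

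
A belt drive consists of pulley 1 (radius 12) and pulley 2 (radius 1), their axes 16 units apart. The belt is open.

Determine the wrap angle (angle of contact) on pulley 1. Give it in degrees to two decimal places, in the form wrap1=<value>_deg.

wrap1=266.87_deg

open belt: β = asin((r2−r1)/C) = asin(-11/16) = -43.4325°
wrap1 = π − 2β = 266.8651°
wrap2 = π + 2β = 93.1349°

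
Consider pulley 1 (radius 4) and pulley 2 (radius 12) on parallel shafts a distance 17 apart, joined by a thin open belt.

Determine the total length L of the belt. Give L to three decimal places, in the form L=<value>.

L=88.105

open belt: β = asin((r2−r1)/C) = asin(8/17) = 28.0725°
wrap1 = π − 2β = 123.8550°
wrap2 = π + 2β = 236.1450°
tangent length = C·cosβ = 15.0000
L = r1·wrap1 + r2·wrap2 + 2·C·cosβ = 4·2.1617 + 12·4.1215 + 2·15.0000 = 88.1048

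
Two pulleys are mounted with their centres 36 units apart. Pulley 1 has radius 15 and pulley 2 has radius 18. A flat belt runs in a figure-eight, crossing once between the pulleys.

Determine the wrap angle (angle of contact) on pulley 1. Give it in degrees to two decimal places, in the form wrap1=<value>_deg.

crossed belt: β = asin((r1+r2)/C) = asin(33/36) = 66.4435°
wrap1 = wrap2 = π + 2β = 312.8871°

wrap1=312.89_deg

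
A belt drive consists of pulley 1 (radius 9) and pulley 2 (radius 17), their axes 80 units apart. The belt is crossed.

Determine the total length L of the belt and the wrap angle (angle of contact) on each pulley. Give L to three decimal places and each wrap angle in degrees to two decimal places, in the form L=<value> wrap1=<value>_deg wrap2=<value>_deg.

crossed belt: β = asin((r1+r2)/C) = asin(26/80) = 18.9656°
wrap1 = wrap2 = π + 2β = 217.9311°
tangent length = C·cosβ = 75.6571
L = (r1+r2)·wrap + 2·C·cosβ = 26·3.8036 + 2·75.6571 = 250.2083

L=250.208 wrap1=217.93_deg wrap2=217.93_deg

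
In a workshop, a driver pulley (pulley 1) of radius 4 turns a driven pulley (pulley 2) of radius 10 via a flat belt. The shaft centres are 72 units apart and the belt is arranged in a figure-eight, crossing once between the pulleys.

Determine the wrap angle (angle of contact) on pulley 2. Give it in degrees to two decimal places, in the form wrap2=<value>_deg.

wrap2=202.42_deg

crossed belt: β = asin((r1+r2)/C) = asin(14/72) = 11.2123°
wrap1 = wrap2 = π + 2β = 202.4245°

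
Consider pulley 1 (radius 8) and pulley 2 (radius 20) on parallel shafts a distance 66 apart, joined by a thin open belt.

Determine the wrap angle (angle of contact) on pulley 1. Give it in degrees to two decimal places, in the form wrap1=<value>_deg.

wrap1=159.05_deg

open belt: β = asin((r2−r1)/C) = asin(12/66) = 10.4757°
wrap1 = π − 2β = 159.0486°
wrap2 = π + 2β = 200.9514°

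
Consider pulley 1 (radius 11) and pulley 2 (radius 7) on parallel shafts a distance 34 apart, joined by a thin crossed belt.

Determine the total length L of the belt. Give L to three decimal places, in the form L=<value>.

L=134.322

crossed belt: β = asin((r1+r2)/C) = asin(18/34) = 31.9657°
wrap1 = wrap2 = π + 2β = 243.9314°
tangent length = C·cosβ = 28.8444
L = (r1+r2)·wrap + 2·C·cosβ = 18·4.2574 + 2·28.8444 = 134.3221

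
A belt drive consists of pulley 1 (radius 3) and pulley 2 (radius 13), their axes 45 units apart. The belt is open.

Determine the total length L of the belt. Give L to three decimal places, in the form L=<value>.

L=142.497

open belt: β = asin((r2−r1)/C) = asin(10/45) = 12.8396°
wrap1 = π − 2β = 154.3208°
wrap2 = π + 2β = 205.6792°
tangent length = C·cosβ = 43.8748
L = r1·wrap1 + r2·wrap2 + 2·C·cosβ = 3·2.6934 + 13·3.5898 + 2·43.8748 = 142.4970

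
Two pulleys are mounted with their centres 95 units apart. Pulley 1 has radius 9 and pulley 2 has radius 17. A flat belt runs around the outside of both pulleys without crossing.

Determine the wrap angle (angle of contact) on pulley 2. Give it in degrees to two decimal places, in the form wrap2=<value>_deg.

open belt: β = asin((r2−r1)/C) = asin(8/95) = 4.8306°
wrap1 = π − 2β = 170.3387°
wrap2 = π + 2β = 189.6613°

wrap2=189.66_deg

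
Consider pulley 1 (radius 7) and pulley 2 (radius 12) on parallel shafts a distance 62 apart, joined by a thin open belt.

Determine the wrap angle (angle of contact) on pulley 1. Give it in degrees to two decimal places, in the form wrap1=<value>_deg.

open belt: β = asin((r2−r1)/C) = asin(5/62) = 4.6257°
wrap1 = π − 2β = 170.7487°
wrap2 = π + 2β = 189.2513°

wrap1=170.75_deg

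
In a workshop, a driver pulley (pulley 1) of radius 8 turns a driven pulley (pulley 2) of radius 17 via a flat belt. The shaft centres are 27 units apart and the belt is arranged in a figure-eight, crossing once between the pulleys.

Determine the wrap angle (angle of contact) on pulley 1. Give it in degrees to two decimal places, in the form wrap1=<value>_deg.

crossed belt: β = asin((r1+r2)/C) = asin(25/27) = 67.8084°
wrap1 = wrap2 = π + 2β = 315.6168°

wrap1=315.62_deg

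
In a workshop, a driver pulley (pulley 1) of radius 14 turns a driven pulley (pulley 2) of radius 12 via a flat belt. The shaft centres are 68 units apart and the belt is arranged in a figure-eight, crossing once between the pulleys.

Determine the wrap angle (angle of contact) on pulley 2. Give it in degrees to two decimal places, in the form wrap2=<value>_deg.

wrap2=224.96_deg

crossed belt: β = asin((r1+r2)/C) = asin(26/68) = 22.4795°
wrap1 = wrap2 = π + 2β = 224.9590°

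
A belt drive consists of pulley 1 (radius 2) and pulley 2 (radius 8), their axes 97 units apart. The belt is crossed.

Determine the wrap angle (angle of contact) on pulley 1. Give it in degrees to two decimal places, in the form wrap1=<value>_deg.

wrap1=191.83_deg

crossed belt: β = asin((r1+r2)/C) = asin(10/97) = 5.9173°
wrap1 = wrap2 = π + 2β = 191.8346°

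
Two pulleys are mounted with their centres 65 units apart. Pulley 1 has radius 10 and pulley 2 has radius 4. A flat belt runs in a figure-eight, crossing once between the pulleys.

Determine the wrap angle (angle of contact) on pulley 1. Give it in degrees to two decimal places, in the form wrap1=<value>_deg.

wrap1=204.88_deg

crossed belt: β = asin((r1+r2)/C) = asin(14/65) = 12.4381°
wrap1 = wrap2 = π + 2β = 204.8762°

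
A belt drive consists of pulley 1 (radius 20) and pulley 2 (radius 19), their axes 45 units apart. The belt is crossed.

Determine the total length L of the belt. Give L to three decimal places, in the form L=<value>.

L=249.204

crossed belt: β = asin((r1+r2)/C) = asin(39/45) = 60.0736°
wrap1 = wrap2 = π + 2β = 300.1471°
tangent length = C·cosβ = 22.4499
L = (r1+r2)·wrap + 2·C·cosβ = 39·5.2386 + 2·22.4499 = 249.2036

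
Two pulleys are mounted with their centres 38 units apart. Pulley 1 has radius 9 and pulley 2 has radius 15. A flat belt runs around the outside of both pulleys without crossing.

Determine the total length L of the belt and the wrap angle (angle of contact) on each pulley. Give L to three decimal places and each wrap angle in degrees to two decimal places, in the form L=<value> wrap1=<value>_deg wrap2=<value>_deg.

L=152.348 wrap1=161.83_deg wrap2=198.17_deg

open belt: β = asin((r2−r1)/C) = asin(6/38) = 9.0847°
wrap1 = π − 2β = 161.8306°
wrap2 = π + 2β = 198.1694°
tangent length = C·cosβ = 37.5233
L = r1·wrap1 + r2·wrap2 + 2·C·cosβ = 9·2.8245 + 15·3.4587 + 2·37.5233 = 152.3476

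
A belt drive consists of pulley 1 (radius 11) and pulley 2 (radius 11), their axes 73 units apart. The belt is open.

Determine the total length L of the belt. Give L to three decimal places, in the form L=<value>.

L=215.115

open belt: β = asin((r2−r1)/C) = asin(0/73) = 0.0000°
wrap1 = π − 2β = 180.0000°
wrap2 = π + 2β = 180.0000°
tangent length = C·cosβ = 73.0000
L = r1·wrap1 + r2·wrap2 + 2·C·cosβ = 11·3.1416 + 11·3.1416 + 2·73.0000 = 215.1150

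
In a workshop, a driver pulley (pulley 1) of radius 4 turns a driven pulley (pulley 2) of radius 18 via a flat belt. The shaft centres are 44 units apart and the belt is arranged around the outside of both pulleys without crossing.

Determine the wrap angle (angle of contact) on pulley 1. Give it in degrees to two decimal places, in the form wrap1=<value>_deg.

open belt: β = asin((r2−r1)/C) = asin(14/44) = 18.5530°
wrap1 = π − 2β = 142.8940°
wrap2 = π + 2β = 217.1060°

wrap1=142.89_deg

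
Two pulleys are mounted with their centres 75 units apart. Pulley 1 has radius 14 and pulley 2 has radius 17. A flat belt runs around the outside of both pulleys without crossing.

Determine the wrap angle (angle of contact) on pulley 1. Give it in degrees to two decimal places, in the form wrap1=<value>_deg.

open belt: β = asin((r2−r1)/C) = asin(3/75) = 2.2924°
wrap1 = π − 2β = 175.4151°
wrap2 = π + 2β = 184.5849°

wrap1=175.42_deg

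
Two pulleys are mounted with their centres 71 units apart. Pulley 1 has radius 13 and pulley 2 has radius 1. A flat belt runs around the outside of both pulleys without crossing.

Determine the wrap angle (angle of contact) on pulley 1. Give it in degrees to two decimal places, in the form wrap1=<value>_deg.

wrap1=199.46_deg

open belt: β = asin((r2−r1)/C) = asin(-12/71) = -9.7305°
wrap1 = π − 2β = 199.4610°
wrap2 = π + 2β = 160.5390°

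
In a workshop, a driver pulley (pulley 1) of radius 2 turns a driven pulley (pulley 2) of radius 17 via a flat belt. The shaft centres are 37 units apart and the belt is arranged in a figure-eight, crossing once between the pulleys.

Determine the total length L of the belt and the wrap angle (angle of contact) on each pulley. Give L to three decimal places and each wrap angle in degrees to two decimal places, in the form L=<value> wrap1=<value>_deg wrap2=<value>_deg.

crossed belt: β = asin((r1+r2)/C) = asin(19/37) = 30.8981°
wrap1 = wrap2 = π + 2β = 241.7963°
tangent length = C·cosβ = 31.7490
L = (r1+r2)·wrap + 2·C·cosβ = 19·4.2201 + 2·31.7490 = 143.6807

L=143.681 wrap1=241.80_deg wrap2=241.80_deg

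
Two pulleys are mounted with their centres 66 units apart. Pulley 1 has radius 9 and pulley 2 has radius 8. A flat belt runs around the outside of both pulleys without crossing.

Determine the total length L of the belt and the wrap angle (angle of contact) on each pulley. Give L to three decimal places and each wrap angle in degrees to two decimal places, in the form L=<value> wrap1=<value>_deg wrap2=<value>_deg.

open belt: β = asin((r2−r1)/C) = asin(-1/66) = -0.8682°
wrap1 = π − 2β = 181.7363°
wrap2 = π + 2β = 178.2637°
tangent length = C·cosβ = 65.9924
L = r1·wrap1 + r2·wrap2 + 2·C·cosβ = 9·3.1719 + 8·3.1113 + 2·65.9924 = 185.4222

L=185.422 wrap1=181.74_deg wrap2=178.26_deg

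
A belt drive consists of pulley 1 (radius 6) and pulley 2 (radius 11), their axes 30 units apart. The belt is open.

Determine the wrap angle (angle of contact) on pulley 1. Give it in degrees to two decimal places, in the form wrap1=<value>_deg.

open belt: β = asin((r2−r1)/C) = asin(5/30) = 9.5941°
wrap1 = π − 2β = 160.8119°
wrap2 = π + 2β = 199.1881°

wrap1=160.81_deg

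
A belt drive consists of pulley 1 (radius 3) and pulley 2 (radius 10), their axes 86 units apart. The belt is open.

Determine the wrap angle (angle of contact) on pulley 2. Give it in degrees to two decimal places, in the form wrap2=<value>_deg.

open belt: β = asin((r2−r1)/C) = asin(7/86) = 4.6688°
wrap1 = π − 2β = 170.6625°
wrap2 = π + 2β = 189.3375°

wrap2=189.34_deg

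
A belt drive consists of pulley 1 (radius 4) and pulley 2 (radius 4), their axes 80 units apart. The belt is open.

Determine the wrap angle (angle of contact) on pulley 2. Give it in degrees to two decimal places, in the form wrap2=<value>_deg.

open belt: β = asin((r2−r1)/C) = asin(0/80) = 0.0000°
wrap1 = π − 2β = 180.0000°
wrap2 = π + 2β = 180.0000°

wrap2=180.00_deg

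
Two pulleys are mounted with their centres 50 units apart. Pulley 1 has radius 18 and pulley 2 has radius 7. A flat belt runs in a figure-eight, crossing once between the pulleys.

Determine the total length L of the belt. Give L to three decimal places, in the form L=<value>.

L=191.322

crossed belt: β = asin((r1+r2)/C) = asin(25/50) = 30.0000°
wrap1 = wrap2 = π + 2β = 240.0000°
tangent length = C·cosβ = 43.3013
L = (r1+r2)·wrap + 2·C·cosβ = 25·4.1888 + 2·43.3013 = 191.3223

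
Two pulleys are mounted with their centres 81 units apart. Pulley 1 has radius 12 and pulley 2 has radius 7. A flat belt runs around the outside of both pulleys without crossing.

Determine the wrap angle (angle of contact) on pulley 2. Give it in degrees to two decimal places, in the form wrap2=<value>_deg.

wrap2=172.92_deg

open belt: β = asin((r2−r1)/C) = asin(-5/81) = -3.5390°
wrap1 = π − 2β = 187.0781°
wrap2 = π + 2β = 172.9219°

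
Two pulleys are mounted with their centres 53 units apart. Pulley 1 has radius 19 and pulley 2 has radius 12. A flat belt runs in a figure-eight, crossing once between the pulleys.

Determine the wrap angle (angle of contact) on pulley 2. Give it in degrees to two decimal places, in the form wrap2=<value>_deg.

crossed belt: β = asin((r1+r2)/C) = asin(31/53) = 35.7963°
wrap1 = wrap2 = π + 2β = 251.5927°

wrap2=251.59_deg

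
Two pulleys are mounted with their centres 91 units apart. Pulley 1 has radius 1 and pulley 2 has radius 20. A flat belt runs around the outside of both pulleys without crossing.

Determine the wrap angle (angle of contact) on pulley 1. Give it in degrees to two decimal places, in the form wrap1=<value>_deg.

wrap1=155.90_deg

open belt: β = asin((r2−r1)/C) = asin(19/91) = 12.0515°
wrap1 = π − 2β = 155.8970°
wrap2 = π + 2β = 204.1030°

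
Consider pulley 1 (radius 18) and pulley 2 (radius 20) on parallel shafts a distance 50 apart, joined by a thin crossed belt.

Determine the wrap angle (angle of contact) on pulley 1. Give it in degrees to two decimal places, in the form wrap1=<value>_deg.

crossed belt: β = asin((r1+r2)/C) = asin(38/50) = 49.4642°
wrap1 = wrap2 = π + 2β = 278.9284°

wrap1=278.93_deg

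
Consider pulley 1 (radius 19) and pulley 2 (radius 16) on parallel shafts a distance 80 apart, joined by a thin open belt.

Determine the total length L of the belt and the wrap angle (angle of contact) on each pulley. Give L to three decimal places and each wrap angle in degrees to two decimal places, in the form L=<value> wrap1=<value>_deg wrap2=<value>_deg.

L=270.068 wrap1=184.30_deg wrap2=175.70_deg

open belt: β = asin((r2−r1)/C) = asin(-3/80) = -2.1491°
wrap1 = π − 2β = 184.2982°
wrap2 = π + 2β = 175.7018°
tangent length = C·cosβ = 79.9437
L = r1·wrap1 + r2·wrap2 + 2·C·cosβ = 19·3.2166 + 16·3.0666 + 2·79.9437 = 270.0683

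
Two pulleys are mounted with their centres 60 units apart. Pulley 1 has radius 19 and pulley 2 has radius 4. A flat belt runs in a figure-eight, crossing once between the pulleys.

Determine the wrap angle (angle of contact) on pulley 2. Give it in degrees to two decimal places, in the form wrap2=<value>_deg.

crossed belt: β = asin((r1+r2)/C) = asin(23/60) = 22.5403°
wrap1 = wrap2 = π + 2β = 225.0806°

wrap2=225.08_deg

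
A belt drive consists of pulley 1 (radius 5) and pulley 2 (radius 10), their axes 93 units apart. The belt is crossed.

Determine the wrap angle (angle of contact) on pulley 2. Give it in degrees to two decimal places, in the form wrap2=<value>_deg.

crossed belt: β = asin((r1+r2)/C) = asin(15/93) = 9.2818°
wrap1 = wrap2 = π + 2β = 198.5636°

wrap2=198.56_deg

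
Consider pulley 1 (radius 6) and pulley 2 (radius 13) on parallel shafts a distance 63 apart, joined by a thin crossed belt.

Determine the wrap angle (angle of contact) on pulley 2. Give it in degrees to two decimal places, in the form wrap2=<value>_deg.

wrap2=215.11_deg

crossed belt: β = asin((r1+r2)/C) = asin(19/63) = 17.5530°
wrap1 = wrap2 = π + 2β = 215.1059°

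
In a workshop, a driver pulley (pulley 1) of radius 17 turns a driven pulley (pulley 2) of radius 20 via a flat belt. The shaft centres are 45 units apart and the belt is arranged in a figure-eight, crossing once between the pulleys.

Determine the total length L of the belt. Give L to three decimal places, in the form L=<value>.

crossed belt: β = asin((r1+r2)/C) = asin(37/45) = 55.3079°
wrap1 = wrap2 = π + 2β = 290.6157°
tangent length = C·cosβ = 25.6125
L = (r1+r2)·wrap + 2·C·cosβ = 37·5.0722 + 2·25.6125 = 238.8964

L=238.896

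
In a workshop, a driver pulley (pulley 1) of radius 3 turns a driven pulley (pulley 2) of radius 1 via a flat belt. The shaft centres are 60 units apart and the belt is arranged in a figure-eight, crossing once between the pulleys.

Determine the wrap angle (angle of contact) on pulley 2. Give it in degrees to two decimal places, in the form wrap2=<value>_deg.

wrap2=187.65_deg

crossed belt: β = asin((r1+r2)/C) = asin(4/60) = 3.8226°
wrap1 = wrap2 = π + 2β = 187.6451°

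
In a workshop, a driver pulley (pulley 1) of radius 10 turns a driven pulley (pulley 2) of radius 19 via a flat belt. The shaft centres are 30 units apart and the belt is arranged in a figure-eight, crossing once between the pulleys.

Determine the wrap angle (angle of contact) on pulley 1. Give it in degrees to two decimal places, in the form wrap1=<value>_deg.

wrap1=330.33_deg

crossed belt: β = asin((r1+r2)/C) = asin(29/30) = 75.1649°
wrap1 = wrap2 = π + 2β = 330.3298°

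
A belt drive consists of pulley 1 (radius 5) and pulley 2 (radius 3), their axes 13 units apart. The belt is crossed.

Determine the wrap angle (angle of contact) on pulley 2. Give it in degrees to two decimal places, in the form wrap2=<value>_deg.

crossed belt: β = asin((r1+r2)/C) = asin(8/13) = 37.9799°
wrap1 = wrap2 = π + 2β = 255.9597°

wrap2=255.96_deg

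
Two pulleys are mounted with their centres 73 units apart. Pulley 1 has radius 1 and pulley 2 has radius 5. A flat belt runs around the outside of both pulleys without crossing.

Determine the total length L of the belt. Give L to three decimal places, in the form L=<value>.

L=165.069

open belt: β = asin((r2−r1)/C) = asin(4/73) = 3.1411°
wrap1 = π − 2β = 173.7179°
wrap2 = π + 2β = 186.2821°
tangent length = C·cosβ = 72.8903
L = r1·wrap1 + r2·wrap2 + 2·C·cosβ = 1·3.0319 + 5·3.2512 + 2·72.8903 = 165.0688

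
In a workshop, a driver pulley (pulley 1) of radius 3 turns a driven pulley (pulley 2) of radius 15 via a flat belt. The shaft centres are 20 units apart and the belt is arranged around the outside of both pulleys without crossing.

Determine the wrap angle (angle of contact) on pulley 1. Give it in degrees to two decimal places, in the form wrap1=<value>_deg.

wrap1=106.26_deg

open belt: β = asin((r2−r1)/C) = asin(12/20) = 36.8699°
wrap1 = π − 2β = 106.2602°
wrap2 = π + 2β = 253.7398°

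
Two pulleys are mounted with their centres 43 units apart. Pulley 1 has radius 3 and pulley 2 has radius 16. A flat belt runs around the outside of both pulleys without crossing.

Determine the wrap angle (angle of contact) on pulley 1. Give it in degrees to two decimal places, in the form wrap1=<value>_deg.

wrap1=144.81_deg

open belt: β = asin((r2−r1)/C) = asin(13/43) = 17.5973°
wrap1 = π − 2β = 144.8053°
wrap2 = π + 2β = 215.1947°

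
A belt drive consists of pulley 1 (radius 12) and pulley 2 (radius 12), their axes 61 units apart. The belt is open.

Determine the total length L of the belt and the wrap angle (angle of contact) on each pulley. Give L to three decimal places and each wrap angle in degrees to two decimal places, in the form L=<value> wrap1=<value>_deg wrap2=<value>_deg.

L=197.398 wrap1=180.00_deg wrap2=180.00_deg

open belt: β = asin((r2−r1)/C) = asin(0/61) = 0.0000°
wrap1 = π − 2β = 180.0000°
wrap2 = π + 2β = 180.0000°
tangent length = C·cosβ = 61.0000
L = r1·wrap1 + r2·wrap2 + 2·C·cosβ = 12·3.1416 + 12·3.1416 + 2·61.0000 = 197.3982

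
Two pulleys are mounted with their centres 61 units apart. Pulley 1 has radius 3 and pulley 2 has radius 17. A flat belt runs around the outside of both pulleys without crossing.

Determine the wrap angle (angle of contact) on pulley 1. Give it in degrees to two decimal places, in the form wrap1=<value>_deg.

wrap1=153.46_deg

open belt: β = asin((r2−r1)/C) = asin(14/61) = 13.2681°
wrap1 = π − 2β = 153.4638°
wrap2 = π + 2β = 206.5362°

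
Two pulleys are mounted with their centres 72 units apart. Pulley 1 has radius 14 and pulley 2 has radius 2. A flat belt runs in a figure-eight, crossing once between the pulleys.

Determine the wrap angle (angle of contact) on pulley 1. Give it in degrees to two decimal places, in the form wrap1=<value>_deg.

crossed belt: β = asin((r1+r2)/C) = asin(16/72) = 12.8396°
wrap1 = wrap2 = π + 2β = 205.6792°

wrap1=205.68_deg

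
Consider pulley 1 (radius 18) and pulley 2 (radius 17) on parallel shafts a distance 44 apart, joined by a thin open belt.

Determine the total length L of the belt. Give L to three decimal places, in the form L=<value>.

open belt: β = asin((r2−r1)/C) = asin(-1/44) = -1.3023°
wrap1 = π − 2β = 182.6046°
wrap2 = π + 2β = 177.3954°
tangent length = C·cosβ = 43.9886
L = r1·wrap1 + r2·wrap2 + 2·C·cosβ = 18·3.1871 + 17·3.0961 + 2·43.9886 = 197.9785

L=197.978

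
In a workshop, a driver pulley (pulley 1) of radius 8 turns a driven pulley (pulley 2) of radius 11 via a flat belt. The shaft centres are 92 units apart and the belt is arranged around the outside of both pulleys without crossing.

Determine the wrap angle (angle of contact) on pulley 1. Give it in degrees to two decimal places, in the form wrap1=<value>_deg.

wrap1=176.26_deg

open belt: β = asin((r2−r1)/C) = asin(3/92) = 1.8687°
wrap1 = π − 2β = 176.2627°
wrap2 = π + 2β = 183.7373°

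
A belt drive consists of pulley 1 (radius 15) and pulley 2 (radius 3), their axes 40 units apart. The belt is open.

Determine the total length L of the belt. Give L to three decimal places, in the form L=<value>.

L=140.176

open belt: β = asin((r2−r1)/C) = asin(-12/40) = -17.4576°
wrap1 = π − 2β = 214.9152°
wrap2 = π + 2β = 145.0848°
tangent length = C·cosβ = 38.1576
L = r1·wrap1 + r2·wrap2 + 2·C·cosβ = 15·3.7510 + 3·2.5322 + 2·38.1576 = 140.1764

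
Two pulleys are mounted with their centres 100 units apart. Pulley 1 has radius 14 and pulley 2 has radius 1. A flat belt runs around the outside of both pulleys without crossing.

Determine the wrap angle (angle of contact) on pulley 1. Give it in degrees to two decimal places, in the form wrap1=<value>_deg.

open belt: β = asin((r2−r1)/C) = asin(-13/100) = -7.4696°
wrap1 = π − 2β = 194.9392°
wrap2 = π + 2β = 165.0608°

wrap1=194.94_deg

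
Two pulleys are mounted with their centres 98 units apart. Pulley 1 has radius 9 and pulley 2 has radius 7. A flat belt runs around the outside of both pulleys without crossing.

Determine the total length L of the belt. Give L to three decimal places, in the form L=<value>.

L=246.306

open belt: β = asin((r2−r1)/C) = asin(-2/98) = -1.1694°
wrap1 = π − 2β = 182.3388°
wrap2 = π + 2β = 177.6612°
tangent length = C·cosβ = 97.9796
L = r1·wrap1 + r2·wrap2 + 2·C·cosβ = 9·3.1824 + 7·3.1008 + 2·97.9796 = 246.3063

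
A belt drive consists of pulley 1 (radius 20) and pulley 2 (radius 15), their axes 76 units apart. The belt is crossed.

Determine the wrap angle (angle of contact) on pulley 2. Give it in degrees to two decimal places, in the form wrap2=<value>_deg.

crossed belt: β = asin((r1+r2)/C) = asin(35/76) = 27.4211°
wrap1 = wrap2 = π + 2β = 234.8421°

wrap2=234.84_deg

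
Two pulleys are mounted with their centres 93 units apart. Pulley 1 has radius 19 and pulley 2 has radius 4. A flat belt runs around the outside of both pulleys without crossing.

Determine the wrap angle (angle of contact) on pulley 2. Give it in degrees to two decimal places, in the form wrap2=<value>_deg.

wrap2=161.44_deg

open belt: β = asin((r2−r1)/C) = asin(-15/93) = -9.2818°
wrap1 = π − 2β = 198.5636°
wrap2 = π + 2β = 161.4364°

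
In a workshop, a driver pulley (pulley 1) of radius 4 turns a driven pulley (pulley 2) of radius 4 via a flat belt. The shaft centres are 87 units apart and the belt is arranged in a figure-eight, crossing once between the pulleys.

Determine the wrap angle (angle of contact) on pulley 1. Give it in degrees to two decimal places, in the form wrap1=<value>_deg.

crossed belt: β = asin((r1+r2)/C) = asin(8/87) = 5.2760°
wrap1 = wrap2 = π + 2β = 190.5521°

wrap1=190.55_deg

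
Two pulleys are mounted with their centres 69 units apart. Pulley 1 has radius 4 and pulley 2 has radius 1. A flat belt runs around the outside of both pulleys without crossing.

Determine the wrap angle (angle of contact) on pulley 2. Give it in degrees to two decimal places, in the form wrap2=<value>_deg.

open belt: β = asin((r2−r1)/C) = asin(-3/69) = -2.4919°
wrap1 = π − 2β = 184.9838°
wrap2 = π + 2β = 175.0162°

wrap2=175.02_deg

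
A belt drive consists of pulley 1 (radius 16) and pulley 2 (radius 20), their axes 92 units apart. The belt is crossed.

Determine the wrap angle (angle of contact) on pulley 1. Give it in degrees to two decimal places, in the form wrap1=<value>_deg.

crossed belt: β = asin((r1+r2)/C) = asin(36/92) = 23.0357°
wrap1 = wrap2 = π + 2β = 226.0714°

wrap1=226.07_deg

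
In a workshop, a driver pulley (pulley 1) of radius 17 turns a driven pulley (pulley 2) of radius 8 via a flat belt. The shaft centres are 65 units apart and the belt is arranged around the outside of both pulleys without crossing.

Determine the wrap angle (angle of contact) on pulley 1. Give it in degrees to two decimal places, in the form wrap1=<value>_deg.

open belt: β = asin((r2−r1)/C) = asin(-9/65) = -7.9588°
wrap1 = π − 2β = 195.9177°
wrap2 = π + 2β = 164.0823°

wrap1=195.92_deg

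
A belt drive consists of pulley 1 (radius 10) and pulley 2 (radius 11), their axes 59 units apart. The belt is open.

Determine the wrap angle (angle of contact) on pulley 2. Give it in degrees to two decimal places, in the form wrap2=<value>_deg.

open belt: β = asin((r2−r1)/C) = asin(1/59) = 0.9712°
wrap1 = π − 2β = 178.0577°
wrap2 = π + 2β = 181.9423°

wrap2=181.94_deg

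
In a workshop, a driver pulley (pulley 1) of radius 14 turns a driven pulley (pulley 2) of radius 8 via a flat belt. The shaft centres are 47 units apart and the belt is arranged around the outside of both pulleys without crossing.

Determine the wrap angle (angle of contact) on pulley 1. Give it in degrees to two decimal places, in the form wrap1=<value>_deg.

open belt: β = asin((r2−r1)/C) = asin(-6/47) = -7.3344°
wrap1 = π − 2β = 194.6687°
wrap2 = π + 2β = 165.3313°

wrap1=194.67_deg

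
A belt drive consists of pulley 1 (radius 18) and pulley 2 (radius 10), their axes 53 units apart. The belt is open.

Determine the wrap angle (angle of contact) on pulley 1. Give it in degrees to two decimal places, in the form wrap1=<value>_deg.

wrap1=197.36_deg

open belt: β = asin((r2−r1)/C) = asin(-8/53) = -8.6816°
wrap1 = π − 2β = 197.3632°
wrap2 = π + 2β = 162.6368°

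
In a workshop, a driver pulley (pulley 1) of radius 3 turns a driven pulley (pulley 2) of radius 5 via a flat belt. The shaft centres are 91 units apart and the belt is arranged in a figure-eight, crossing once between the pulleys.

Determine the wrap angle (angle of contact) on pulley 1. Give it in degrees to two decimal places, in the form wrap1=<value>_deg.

wrap1=190.09_deg

crossed belt: β = asin((r1+r2)/C) = asin(8/91) = 5.0435°
wrap1 = wrap2 = π + 2β = 190.0870°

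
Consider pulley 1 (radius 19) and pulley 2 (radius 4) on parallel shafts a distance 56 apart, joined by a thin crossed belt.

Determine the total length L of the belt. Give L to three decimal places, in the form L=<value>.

crossed belt: β = asin((r1+r2)/C) = asin(23/56) = 24.2497°
wrap1 = wrap2 = π + 2β = 228.4994°
tangent length = C·cosβ = 51.0588
L = (r1+r2)·wrap + 2·C·cosβ = 23·3.9881 + 2·51.0588 = 193.8431

L=193.843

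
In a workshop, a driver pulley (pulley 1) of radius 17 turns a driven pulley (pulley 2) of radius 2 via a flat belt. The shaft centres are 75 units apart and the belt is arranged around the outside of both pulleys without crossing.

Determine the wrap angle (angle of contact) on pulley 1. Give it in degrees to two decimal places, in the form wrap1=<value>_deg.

open belt: β = asin((r2−r1)/C) = asin(-15/75) = -11.5370°
wrap1 = π − 2β = 203.0739°
wrap2 = π + 2β = 156.9261°

wrap1=203.07_deg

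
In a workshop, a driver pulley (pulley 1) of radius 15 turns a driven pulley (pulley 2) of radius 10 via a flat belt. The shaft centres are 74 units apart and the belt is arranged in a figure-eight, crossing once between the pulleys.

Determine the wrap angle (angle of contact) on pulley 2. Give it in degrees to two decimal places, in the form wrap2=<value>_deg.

wrap2=219.49_deg

crossed belt: β = asin((r1+r2)/C) = asin(25/74) = 19.7452°
wrap1 = wrap2 = π + 2β = 219.4904°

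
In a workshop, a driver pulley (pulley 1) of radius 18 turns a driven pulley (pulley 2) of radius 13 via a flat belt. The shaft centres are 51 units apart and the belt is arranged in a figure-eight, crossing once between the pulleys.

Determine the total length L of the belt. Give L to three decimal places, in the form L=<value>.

L=218.890

crossed belt: β = asin((r1+r2)/C) = asin(31/51) = 37.4337°
wrap1 = wrap2 = π + 2β = 254.8674°
tangent length = C·cosβ = 40.4969
L = (r1+r2)·wrap + 2·C·cosβ = 31·4.4483 + 2·40.4969 = 218.8904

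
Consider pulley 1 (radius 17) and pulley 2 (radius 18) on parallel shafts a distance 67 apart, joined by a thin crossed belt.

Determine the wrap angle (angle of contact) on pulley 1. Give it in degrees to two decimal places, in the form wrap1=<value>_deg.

wrap1=242.99_deg

crossed belt: β = asin((r1+r2)/C) = asin(35/67) = 31.4926°
wrap1 = wrap2 = π + 2β = 242.9851°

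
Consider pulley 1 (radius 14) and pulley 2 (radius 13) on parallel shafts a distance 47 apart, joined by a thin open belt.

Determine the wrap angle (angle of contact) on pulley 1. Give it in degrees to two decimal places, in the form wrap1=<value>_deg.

open belt: β = asin((r2−r1)/C) = asin(-1/47) = -1.2192°
wrap1 = π − 2β = 182.4383°
wrap2 = π + 2β = 177.5617°

wrap1=182.44_deg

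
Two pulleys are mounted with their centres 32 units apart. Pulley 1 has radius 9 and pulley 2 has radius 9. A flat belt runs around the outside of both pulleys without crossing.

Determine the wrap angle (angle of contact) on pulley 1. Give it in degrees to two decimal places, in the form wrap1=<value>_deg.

wrap1=180.00_deg

open belt: β = asin((r2−r1)/C) = asin(0/32) = 0.0000°
wrap1 = π − 2β = 180.0000°
wrap2 = π + 2β = 180.0000°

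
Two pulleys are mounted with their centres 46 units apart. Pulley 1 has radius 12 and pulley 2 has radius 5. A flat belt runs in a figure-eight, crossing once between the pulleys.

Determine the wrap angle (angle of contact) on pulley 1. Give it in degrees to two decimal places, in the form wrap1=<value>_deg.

crossed belt: β = asin((r1+r2)/C) = asin(17/46) = 21.6888°
wrap1 = wrap2 = π + 2β = 223.3776°

wrap1=223.38_deg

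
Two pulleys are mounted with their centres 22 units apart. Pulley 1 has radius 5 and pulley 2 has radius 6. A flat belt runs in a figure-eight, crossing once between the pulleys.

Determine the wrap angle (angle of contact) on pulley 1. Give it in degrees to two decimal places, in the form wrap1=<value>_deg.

crossed belt: β = asin((r1+r2)/C) = asin(11/22) = 30.0000°
wrap1 = wrap2 = π + 2β = 240.0000°

wrap1=240.00_deg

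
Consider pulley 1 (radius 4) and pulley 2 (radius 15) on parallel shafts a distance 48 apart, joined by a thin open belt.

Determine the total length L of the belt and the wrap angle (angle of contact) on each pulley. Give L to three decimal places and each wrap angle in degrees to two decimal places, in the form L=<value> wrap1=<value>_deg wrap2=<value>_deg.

open belt: β = asin((r2−r1)/C) = asin(11/48) = 13.2480°
wrap1 = π − 2β = 153.5040°
wrap2 = π + 2β = 206.4960°
tangent length = C·cosβ = 46.7226
L = r1·wrap1 + r2·wrap2 + 2·C·cosβ = 4·2.6791 + 15·3.6040 + 2·46.7226 = 158.2223

L=158.222 wrap1=153.50_deg wrap2=206.50_deg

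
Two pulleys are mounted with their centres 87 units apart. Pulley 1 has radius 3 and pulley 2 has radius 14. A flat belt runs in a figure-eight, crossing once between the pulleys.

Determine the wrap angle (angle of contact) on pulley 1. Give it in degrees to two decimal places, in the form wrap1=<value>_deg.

wrap1=202.54_deg

crossed belt: β = asin((r1+r2)/C) = asin(17/87) = 11.2682°
wrap1 = wrap2 = π + 2β = 202.5365°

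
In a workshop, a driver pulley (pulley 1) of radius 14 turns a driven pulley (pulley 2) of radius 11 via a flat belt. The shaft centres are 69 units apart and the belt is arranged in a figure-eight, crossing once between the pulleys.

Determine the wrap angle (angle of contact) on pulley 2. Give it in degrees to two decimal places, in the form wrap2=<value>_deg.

crossed belt: β = asin((r1+r2)/C) = asin(25/69) = 21.2427°
wrap1 = wrap2 = π + 2β = 222.4853°

wrap2=222.49_deg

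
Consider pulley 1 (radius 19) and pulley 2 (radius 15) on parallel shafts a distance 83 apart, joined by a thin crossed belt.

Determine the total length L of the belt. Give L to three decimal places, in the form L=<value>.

crossed belt: β = asin((r1+r2)/C) = asin(34/83) = 24.1821°
wrap1 = wrap2 = π + 2β = 228.3643°
tangent length = C·cosβ = 75.7166
L = (r1+r2)·wrap + 2·C·cosβ = 34·3.9857 + 2·75.7166 = 286.9472

L=286.947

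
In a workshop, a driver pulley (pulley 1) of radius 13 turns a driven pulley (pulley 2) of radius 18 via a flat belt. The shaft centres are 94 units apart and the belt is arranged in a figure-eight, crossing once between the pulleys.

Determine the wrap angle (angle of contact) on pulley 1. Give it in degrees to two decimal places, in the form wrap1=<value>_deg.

crossed belt: β = asin((r1+r2)/C) = asin(31/94) = 19.2559°
wrap1 = wrap2 = π + 2β = 218.5117°

wrap1=218.51_deg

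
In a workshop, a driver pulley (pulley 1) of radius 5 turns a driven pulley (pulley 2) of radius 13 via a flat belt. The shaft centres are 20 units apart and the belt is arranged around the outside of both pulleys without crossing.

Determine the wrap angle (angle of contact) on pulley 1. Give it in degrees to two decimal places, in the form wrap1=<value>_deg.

open belt: β = asin((r2−r1)/C) = asin(8/20) = 23.5782°
wrap1 = π − 2β = 132.8436°
wrap2 = π + 2β = 227.1564°

wrap1=132.84_deg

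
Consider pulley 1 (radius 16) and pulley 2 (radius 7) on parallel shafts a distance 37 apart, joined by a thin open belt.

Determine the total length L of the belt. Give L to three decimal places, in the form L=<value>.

L=148.457

open belt: β = asin((r2−r1)/C) = asin(-9/37) = -14.0780°
wrap1 = π − 2β = 208.1561°
wrap2 = π + 2β = 151.8439°
tangent length = C·cosβ = 35.8887
L = r1·wrap1 + r2·wrap2 + 2·C·cosβ = 16·3.6330 + 7·2.6502 + 2·35.8887 = 148.4568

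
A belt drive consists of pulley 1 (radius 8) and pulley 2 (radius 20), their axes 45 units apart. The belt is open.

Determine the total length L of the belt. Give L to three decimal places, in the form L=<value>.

open belt: β = asin((r2−r1)/C) = asin(12/45) = 15.4660°
wrap1 = π − 2β = 149.0680°
wrap2 = π + 2β = 210.9320°
tangent length = C·cosβ = 43.3705
L = r1·wrap1 + r2·wrap2 + 2·C·cosβ = 8·2.6017 + 20·3.6815 + 2·43.3705 = 181.1840

L=181.184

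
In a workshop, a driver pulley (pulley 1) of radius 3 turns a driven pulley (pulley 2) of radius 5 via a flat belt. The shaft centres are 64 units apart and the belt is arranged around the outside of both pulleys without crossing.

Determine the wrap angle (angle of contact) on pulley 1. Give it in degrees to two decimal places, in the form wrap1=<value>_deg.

open belt: β = asin((r2−r1)/C) = asin(2/64) = 1.7908°
wrap1 = π − 2β = 176.4184°
wrap2 = π + 2β = 183.5816°

wrap1=176.42_deg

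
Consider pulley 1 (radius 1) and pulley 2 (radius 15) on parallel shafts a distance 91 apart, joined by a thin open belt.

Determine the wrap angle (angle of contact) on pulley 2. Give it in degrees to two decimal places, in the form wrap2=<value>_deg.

open belt: β = asin((r2−r1)/C) = asin(14/91) = 8.8499°
wrap1 = π − 2β = 162.3002°
wrap2 = π + 2β = 197.6998°

wrap2=197.70_deg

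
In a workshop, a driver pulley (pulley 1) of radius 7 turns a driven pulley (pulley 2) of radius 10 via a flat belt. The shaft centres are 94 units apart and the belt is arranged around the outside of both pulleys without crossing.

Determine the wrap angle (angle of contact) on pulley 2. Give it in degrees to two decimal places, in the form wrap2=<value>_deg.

open belt: β = asin((r2−r1)/C) = asin(3/94) = 1.8289°
wrap1 = π − 2β = 176.3422°
wrap2 = π + 2β = 183.6578°

wrap2=183.66_deg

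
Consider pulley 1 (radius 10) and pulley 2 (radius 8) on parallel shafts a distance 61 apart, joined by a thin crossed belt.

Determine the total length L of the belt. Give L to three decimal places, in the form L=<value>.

crossed belt: β = asin((r1+r2)/C) = asin(18/61) = 17.1625°
wrap1 = wrap2 = π + 2β = 214.3249°
tangent length = C·cosβ = 58.2838
L = (r1+r2)·wrap + 2·C·cosβ = 18·3.7407 + 2·58.2838 = 183.8997

L=183.900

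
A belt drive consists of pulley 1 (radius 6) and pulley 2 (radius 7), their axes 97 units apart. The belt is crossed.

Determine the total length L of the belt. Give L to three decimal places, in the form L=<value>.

L=236.586

crossed belt: β = asin((r1+r2)/C) = asin(13/97) = 7.7020°
wrap1 = wrap2 = π + 2β = 195.4040°
tangent length = C·cosβ = 96.1249
L = (r1+r2)·wrap + 2·C·cosβ = 13·3.4104 + 2·96.1249 = 236.5856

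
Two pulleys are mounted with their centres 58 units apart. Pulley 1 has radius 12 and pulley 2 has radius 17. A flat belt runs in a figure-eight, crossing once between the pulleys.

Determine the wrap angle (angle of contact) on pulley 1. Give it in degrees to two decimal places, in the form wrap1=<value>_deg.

wrap1=240.00_deg

crossed belt: β = asin((r1+r2)/C) = asin(29/58) = 30.0000°
wrap1 = wrap2 = π + 2β = 240.0000°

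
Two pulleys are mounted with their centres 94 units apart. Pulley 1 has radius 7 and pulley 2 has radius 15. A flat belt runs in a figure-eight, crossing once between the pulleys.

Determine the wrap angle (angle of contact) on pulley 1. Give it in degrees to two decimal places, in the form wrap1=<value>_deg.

wrap1=207.07_deg

crossed belt: β = asin((r1+r2)/C) = asin(22/94) = 13.5352°
wrap1 = wrap2 = π + 2β = 207.0704°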